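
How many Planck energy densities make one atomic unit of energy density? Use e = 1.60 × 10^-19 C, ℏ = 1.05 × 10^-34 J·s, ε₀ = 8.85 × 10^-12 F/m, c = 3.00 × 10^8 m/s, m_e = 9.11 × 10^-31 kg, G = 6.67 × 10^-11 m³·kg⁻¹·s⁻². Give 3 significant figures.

atomic unit of energy density: u_au = E_h/a₀³ = m_e⁴e¹⁰/((4πε₀)⁵ℏ⁸) = 3.01 × 10^13 J/m³
Planck energy density: u_P = c⁷/(ℏG²) = 4.68 × 10^113 J/m³
ratio = 3.01 × 10^13 / 4.68 × 10^113 = 6.44 × 10^-101

6.44 × 10^-101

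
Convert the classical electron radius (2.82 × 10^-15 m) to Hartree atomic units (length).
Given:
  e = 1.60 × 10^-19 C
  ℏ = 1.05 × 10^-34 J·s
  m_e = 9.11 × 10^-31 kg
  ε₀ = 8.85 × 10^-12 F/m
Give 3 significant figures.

Bohr radius: a₀ = 4πε₀ℏ²/(m_e e²) = 5.26 × 10^-11 m.
2.82 × 10^-15 / 5.26 × 10^-11 = 5.36 × 10^-5

5.36 × 10^-5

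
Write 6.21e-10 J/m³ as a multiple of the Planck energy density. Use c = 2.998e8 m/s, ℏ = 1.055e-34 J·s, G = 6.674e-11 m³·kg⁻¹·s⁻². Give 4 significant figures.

Planck energy density: u_P = c⁷/(ℏG²) = 4.632e113 J/m³.
6.21e-10 / 4.632e113 = 1.341e-123

1.341e-123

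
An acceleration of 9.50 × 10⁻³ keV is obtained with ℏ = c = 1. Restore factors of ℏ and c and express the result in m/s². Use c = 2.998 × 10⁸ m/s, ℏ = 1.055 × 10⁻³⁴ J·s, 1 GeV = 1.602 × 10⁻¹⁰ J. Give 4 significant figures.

4.325 × 10²⁴ m/s²

Acceleration is [L]/[T]² = c·[E]/ℏ.
1 GeV → c/ℏ × (1 GeV in J) = 4.552 × 10³² m/s².
Convert the energy scale: 9.50 × 10⁻³ keV = 9.50 × 10⁻⁹ GeV.
Result: 9.50 × 10⁻⁹ × 4.552 × 10³² = 4.325 × 10²⁴ m/s².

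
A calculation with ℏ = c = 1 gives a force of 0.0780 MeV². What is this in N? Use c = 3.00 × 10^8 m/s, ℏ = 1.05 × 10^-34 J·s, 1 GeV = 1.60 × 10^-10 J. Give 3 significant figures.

Force is [E]/[L] = [E]²/(ℏc); restore (ℏc)⁻¹.
1 GeV² → 1/(ℏc) × (1 GeV in J)² = 8.13 × 10^5 N.
Convert the energy scale: 0.0780 MeV² = 7.80 × 10^-8 GeV².
Result: 7.80 × 10^-8 × 8.13 × 10^5 = 0.0634 N.

0.0634 N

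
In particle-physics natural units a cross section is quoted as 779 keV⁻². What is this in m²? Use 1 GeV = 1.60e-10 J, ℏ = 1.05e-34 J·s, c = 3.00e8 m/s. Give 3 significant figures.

Area is [L]² = [E]⁻²·(ℏc)²; restore (ℏc)².
1 GeV⁻² → (ℏc)² × (1 GeV in J)⁻² = 3.88e-32 m².
Convert the energy scale: 779 keV⁻² = 7.79e14 GeV⁻².
Result: 7.79e14 × 3.88e-32 = 3.02e-17 m².

3.02e-17 m²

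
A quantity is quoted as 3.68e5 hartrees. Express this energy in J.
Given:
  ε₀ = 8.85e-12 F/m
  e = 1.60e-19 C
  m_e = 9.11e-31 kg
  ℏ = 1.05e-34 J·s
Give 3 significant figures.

One hartree: E_h = m_e e⁴/(4πε₀ℏ)² = 4.38e-18 J.
3.68e5 × 4.38e-18 J = 1.61e-12 J

1.61e-12 J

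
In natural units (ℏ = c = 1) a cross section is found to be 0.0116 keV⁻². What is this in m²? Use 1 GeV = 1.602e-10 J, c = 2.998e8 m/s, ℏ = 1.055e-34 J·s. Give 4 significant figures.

4.522e-22 m²

Area is [L]² = [E]⁻²·(ℏc)²; restore (ℏc)².
1 GeV⁻² → (ℏc)² × (1 GeV in J)⁻² = 3.898e-32 m².
Convert the energy scale: 0.0116 keV⁻² = 1.16e10 GeV⁻².
Result: 1.16e10 × 3.898e-32 = 4.522e-22 m².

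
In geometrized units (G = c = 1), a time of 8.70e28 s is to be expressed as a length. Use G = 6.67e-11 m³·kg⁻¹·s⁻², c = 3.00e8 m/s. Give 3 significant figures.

Time → length via c.
8.70e28 s × (c) = 2.61e37 m

2.61e37 m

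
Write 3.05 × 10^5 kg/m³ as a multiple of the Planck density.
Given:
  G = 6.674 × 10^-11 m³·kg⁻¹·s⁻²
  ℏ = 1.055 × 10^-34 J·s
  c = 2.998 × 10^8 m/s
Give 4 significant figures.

Planck density: ρ_P = c⁵/(ℏG²) = 5.154 × 10^96 kg/m³.
3.05 × 10^5 / 5.154 × 10^96 = 5.918 × 10^-92

5.918 × 10^-92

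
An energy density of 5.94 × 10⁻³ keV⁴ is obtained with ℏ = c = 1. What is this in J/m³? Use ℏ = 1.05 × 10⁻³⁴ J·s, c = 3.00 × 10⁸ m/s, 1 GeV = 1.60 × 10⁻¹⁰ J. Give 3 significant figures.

[E]/[L]³ = [E]⁴/(ℏc)³; restore (ℏc)⁻³.
1 GeV⁴ → 1/(ℏc)³ × (1 GeV in J)⁴ = 2.10 × 10³⁷ J/m³.
Convert the energy scale: 5.94 × 10⁻³ keV⁴ = 5.94 × 10⁻²⁷ GeV⁴.
Result: 5.94 × 10⁻²⁷ × 2.10 × 10³⁷ = 1.25 × 10¹¹ J/m³.

1.25 × 10¹¹ J/m³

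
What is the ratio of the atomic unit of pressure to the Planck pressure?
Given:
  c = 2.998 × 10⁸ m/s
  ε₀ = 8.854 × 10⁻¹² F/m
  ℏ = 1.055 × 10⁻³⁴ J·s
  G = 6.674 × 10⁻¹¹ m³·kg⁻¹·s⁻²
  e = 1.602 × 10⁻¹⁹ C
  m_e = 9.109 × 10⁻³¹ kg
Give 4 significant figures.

6.323 × 10⁻¹⁰¹

atomic unit of pressure: P_au = E_h/a₀³ = m_e⁴e¹⁰/((4πε₀)⁵ℏ⁸) = 2.929 × 10¹³ Pa
Planck pressure: p_P = c⁷/(ℏG²) = 4.632 × 10¹¹³ Pa
ratio = 2.929 × 10¹³ / 4.632 × 10¹¹³ = 6.323 × 10⁻¹⁰¹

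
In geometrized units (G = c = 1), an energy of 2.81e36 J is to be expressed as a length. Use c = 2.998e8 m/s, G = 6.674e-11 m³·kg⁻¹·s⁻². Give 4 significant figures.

Energy → length via G/c⁴.
2.81e36 J × (G/c⁴) = 2.321e-8 m

2.321e-8 m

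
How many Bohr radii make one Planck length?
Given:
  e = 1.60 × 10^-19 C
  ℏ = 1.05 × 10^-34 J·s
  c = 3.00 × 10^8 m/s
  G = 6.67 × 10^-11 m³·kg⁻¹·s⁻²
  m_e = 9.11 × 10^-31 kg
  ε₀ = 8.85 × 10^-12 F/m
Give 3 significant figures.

3.06 × 10^-25

Planck length: ℓ_P = √(ℏG/c³) = 1.61 × 10^-35 m
Bohr radius: a₀ = 4πε₀ℏ²/(m_e e²) = 5.26 × 10^-11 m
ratio = 1.61 × 10^-35 / 5.26 × 10^-11 = 3.06 × 10^-25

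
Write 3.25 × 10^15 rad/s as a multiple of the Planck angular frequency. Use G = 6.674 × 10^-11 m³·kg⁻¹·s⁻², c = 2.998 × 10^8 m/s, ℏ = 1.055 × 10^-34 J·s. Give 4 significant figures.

Planck angular frequency: ω_P = √(c⁵/(ℏG)) = 1.855 × 10^43 rad/s.
3.25 × 10^15 / 1.855 × 10^43 = 1.752 × 10^-28

1.752 × 10^-28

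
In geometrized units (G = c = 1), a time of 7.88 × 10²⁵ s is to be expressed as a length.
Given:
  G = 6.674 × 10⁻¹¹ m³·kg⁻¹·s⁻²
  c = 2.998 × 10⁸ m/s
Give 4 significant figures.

2.362 × 10³⁴ m

Time → length via c.
7.88 × 10²⁵ s × (c) = 2.362 × 10³⁴ m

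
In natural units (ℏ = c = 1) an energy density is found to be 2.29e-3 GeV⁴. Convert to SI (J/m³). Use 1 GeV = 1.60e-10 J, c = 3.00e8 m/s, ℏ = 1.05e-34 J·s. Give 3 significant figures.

[E]/[L]³ = [E]⁴/(ℏc)³; restore (ℏc)⁻³.
1 GeV⁴ → 1/(ℏc)³ × (1 GeV in J)⁴ = 2.10e37 J/m³.
Result: 2.29e-3 × 2.10e37 = 4.80e34 J/m³.

4.80e34 J/m³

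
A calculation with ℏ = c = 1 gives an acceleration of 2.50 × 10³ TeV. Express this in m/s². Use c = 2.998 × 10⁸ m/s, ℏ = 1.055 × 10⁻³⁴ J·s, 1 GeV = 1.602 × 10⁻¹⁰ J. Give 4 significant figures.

Acceleration is [L]/[T]² = c·[E]/ℏ.
1 GeV → c/ℏ × (1 GeV in J) = 4.552 × 10³² m/s².
Convert the energy scale: 2.50 × 10³ TeV = 2.50 × 10⁶ GeV.
Result: 2.50 × 10⁶ × 4.552 × 10³² = 1.138 × 10³⁹ m/s².

1.138 × 10³⁹ m/s²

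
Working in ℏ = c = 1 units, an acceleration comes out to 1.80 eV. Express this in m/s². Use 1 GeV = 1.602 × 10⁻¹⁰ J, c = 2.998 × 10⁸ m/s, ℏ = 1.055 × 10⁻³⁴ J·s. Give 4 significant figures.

Acceleration is [L]/[T]² = c·[E]/ℏ.
1 GeV → c/ℏ × (1 GeV in J) = 4.552 × 10³² m/s².
Convert the energy scale: 1.80 eV = 1.80 × 10⁻⁹ GeV.
Result: 1.80 × 10⁻⁹ × 4.552 × 10³² = 8.194 × 10²³ m/s².

8.194 × 10²³ m/s²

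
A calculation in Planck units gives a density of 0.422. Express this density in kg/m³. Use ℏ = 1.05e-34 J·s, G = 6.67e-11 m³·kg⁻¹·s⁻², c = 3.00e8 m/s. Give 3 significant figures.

2.20e96 kg/m³

One Planck density: ρ_P = c⁵/(ℏG²) = 5.20e96 kg/m³.
0.422 × 5.20e96 kg/m³ = 2.20e96 kg/m³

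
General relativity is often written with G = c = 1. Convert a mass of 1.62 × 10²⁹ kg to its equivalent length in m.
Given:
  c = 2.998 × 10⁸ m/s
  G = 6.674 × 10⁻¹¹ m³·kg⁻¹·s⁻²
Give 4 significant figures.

120.3 m

In G = c = 1 units mass has dimensions of length; the conversion factor is G/c².
1.62 × 10²⁹ kg × (G/c²) = 120.3 m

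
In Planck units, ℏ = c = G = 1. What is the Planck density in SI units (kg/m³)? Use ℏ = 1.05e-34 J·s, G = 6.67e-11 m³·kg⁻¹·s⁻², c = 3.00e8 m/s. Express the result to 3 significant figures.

5.20e96 kg/m³

Dimensional analysis gives ρ_P = c⁵/(ℏG²).
  = 2.43e42 / 4.67e-55
  = 5.20e96 kg/m³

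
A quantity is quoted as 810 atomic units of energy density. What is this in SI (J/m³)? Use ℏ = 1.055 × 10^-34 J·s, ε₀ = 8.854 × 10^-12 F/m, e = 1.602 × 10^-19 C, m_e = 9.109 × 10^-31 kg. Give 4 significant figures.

2.373 × 10^16 J/m³

One atomic unit of energy density: u_au = E_h/a₀³ = m_e⁴e¹⁰/((4πε₀)⁵ℏ⁸) = 2.929 × 10^13 J/m³.
810 × 2.929 × 10^13 J/m³ = 2.373 × 10^16 J/m³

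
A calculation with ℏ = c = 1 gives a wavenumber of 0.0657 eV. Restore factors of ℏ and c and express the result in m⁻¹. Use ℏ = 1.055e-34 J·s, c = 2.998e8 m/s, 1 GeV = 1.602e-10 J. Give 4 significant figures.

Inverse length is [E]/(ℏc).
1 GeV → 1/(ℏc) × (1 GeV in J) = 5.065e15 m⁻¹.
Convert the energy scale: 0.0657 eV = 6.57e-11 GeV.
Result: 6.57e-11 × 5.065e15 = 3.328e5 m⁻¹.

3.328e5 m⁻¹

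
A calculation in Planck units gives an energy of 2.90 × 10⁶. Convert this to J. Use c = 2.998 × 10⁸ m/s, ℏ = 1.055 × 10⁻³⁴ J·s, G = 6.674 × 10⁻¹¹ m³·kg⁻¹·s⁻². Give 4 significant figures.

5.674 × 10¹⁵ J

One Planck energy: E_P = √(ℏc⁵/G) = 1.957 × 10⁹ J.
2.90 × 10⁶ × 1.957 × 10⁹ J = 5.674 × 10¹⁵ J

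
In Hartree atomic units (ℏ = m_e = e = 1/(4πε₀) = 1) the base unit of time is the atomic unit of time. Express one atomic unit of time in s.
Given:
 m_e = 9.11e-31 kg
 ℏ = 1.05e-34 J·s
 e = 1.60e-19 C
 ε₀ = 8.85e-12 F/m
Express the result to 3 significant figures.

τ_au = (4πε₀)²ℏ³/(m_e e⁴)
E_h = 4.38e-18 J
ℏ/E_h = 2.40e-17 s

2.40e-17 s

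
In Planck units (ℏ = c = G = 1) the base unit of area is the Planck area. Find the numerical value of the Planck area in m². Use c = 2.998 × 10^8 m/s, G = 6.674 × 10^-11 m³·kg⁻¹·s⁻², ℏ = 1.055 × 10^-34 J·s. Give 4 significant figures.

2.613 × 10^-70 m²

A_P = ℏG/c³
  = 7.041 × 10^-45 / 2.695 × 10^25
  = 2.613 × 10^-70 m²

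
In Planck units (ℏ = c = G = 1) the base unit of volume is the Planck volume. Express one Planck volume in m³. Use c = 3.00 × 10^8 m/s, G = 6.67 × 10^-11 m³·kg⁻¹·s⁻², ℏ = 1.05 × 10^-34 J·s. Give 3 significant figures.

4.18 × 10^-105 m³

V_P = (ℏG/c³)^(3/2)
  = √(1.75 × 10^-209)
  = 4.18 × 10^-105 m³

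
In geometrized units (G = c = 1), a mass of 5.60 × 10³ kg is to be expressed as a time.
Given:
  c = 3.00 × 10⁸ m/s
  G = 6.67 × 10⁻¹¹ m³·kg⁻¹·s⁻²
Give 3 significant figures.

Mass → time via G/c³.
5.60 × 10³ kg × (G/c³) = 1.38 × 10⁻³² s

1.38 × 10⁻³² s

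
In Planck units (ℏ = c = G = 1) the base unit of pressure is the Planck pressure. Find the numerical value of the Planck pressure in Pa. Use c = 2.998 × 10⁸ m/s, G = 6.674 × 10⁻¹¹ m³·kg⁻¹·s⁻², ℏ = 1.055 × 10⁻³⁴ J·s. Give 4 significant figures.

p_P = c⁷/(ℏG²)
  = 2.177 × 10⁵⁹ / 4.699 × 10⁻⁵⁵
  = 4.632 × 10¹¹³ Pa

4.632 × 10¹¹³ Pa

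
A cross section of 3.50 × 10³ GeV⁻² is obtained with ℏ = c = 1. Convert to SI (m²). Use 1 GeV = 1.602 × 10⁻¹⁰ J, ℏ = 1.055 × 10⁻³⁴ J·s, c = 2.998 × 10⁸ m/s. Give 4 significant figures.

1.364 × 10⁻²⁸ m²

Area is [L]² = [E]⁻²·(ℏc)²; restore (ℏc)².
1 GeV⁻² → (ℏc)² × (1 GeV in J)⁻² = 3.898 × 10⁻³² m².
Result: 3.50 × 10³ × 3.898 × 10⁻³² = 1.364 × 10⁻²⁸ m².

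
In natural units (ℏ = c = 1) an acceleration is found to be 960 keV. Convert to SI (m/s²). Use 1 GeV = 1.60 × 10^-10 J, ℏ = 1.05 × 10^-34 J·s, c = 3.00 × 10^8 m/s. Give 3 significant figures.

Acceleration is [L]/[T]² = c·[E]/ℏ.
1 GeV → c/ℏ × (1 GeV in J) = 4.57 × 10^32 m/s².
Convert the energy scale: 960 keV = 9.60 × 10^-4 GeV.
Result: 9.60 × 10^-4 × 4.57 × 10^32 = 4.39 × 10^29 m/s².

4.39 × 10^29 m/s²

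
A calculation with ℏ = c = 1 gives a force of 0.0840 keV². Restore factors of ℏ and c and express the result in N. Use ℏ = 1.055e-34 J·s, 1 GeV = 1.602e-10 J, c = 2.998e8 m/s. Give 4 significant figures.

6.816e-8 N

Force is [E]/[L] = [E]²/(ℏc); restore (ℏc)⁻¹.
1 GeV² → 1/(ℏc) × (1 GeV in J)² = 8.114e5 N.
Convert the energy scale: 0.0840 keV² = 8.40e-14 GeV².
Result: 8.40e-14 × 8.114e5 = 6.816e-8 N.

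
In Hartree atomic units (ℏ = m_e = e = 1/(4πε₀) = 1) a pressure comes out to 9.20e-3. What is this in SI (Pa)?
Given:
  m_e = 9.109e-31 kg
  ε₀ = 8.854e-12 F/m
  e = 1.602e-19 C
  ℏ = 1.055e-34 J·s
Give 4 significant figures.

One atomic unit of pressure: P_au = E_h/a₀³ = m_e⁴e¹⁰/((4πε₀)⁵ℏ⁸) = 2.929e13 Pa.
9.20e-3 × 2.929e13 Pa = 2.695e11 Pa

2.695e11 Pa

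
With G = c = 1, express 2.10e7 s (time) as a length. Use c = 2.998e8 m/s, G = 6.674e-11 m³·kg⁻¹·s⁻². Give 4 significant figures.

6.296e15 m

Time → length via c.
2.10e7 s × (c) = 6.296e15 m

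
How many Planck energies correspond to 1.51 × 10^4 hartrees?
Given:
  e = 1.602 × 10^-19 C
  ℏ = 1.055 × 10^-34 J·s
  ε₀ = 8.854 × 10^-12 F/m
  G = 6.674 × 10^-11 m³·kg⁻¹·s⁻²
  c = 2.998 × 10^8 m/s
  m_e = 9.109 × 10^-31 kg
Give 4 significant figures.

3.360 × 10^-23

hartree: E_h = m_e e⁴/(4πε₀ℏ)² = 4.354 × 10^-18 J
Planck energy: E_P = √(ℏc⁵/G) = 1.957 × 10^9 J
1.51 × 10^4 × 4.354 × 10^-18 / 1.957 × 10^9 = 3.360 × 10^-23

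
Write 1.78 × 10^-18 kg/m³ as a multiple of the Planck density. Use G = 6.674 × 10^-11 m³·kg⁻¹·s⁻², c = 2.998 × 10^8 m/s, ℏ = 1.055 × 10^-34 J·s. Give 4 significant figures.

Planck density: ρ_P = c⁵/(ℏG²) = 5.154 × 10^96 kg/m³.
1.78 × 10^-18 / 5.154 × 10^96 = 3.454 × 10^-115

3.454 × 10^-115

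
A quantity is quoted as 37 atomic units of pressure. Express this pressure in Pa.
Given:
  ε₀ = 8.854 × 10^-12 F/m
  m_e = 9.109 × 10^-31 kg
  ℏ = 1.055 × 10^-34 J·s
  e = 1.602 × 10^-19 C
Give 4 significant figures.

1.084 × 10^15 Pa

One atomic unit of pressure: P_au = E_h/a₀³ = m_e⁴e¹⁰/((4πε₀)⁵ℏ⁸) = 2.929 × 10^13 Pa.
37 × 2.929 × 10^13 Pa = 1.084 × 10^15 Pa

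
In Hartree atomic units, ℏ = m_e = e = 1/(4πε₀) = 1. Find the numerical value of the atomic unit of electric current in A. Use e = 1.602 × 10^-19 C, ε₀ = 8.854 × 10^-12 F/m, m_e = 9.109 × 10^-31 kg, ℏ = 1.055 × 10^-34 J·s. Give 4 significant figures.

6.612 × 10^-3 A

The unique combination of the constants set to 1 with dimensions of current is I_au = e E_h/ℏ = m_e e⁵/((4πε₀)²ℏ³).
E_h = 4.354 × 10^-18 J
e·E_h/ℏ = 6.612 × 10^-3 A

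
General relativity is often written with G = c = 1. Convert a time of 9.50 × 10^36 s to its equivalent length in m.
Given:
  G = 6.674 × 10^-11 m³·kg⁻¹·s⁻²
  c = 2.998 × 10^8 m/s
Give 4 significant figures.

2.848 × 10^45 m

Time → length via c.
9.50 × 10^36 s × (c) = 2.848 × 10^45 m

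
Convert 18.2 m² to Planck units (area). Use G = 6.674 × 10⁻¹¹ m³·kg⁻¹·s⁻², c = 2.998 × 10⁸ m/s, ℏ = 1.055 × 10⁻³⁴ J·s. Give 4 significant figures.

6.965 × 10⁷⁰

Planck area: A_P = ℏG/c³ = 2.613 × 10⁻⁷⁰ m².
18.2 / 2.613 × 10⁻⁷⁰ = 6.965 × 10⁷⁰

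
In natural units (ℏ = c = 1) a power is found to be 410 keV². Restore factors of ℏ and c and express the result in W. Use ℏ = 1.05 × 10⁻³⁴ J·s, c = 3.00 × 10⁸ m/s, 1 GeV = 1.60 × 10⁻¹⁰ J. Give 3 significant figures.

Power is [E]/[T] = [E]²/ℏ.
1 GeV² → 1/ℏ × (1 GeV in J)² = 2.44 × 10¹⁴ W.
Convert the energy scale: 410 keV² = 4.10 × 10⁻¹⁰ GeV².
Result: 4.10 × 10⁻¹⁰ × 2.44 × 10¹⁴ = 1.00 × 10⁵ W.

1.00 × 10⁵ W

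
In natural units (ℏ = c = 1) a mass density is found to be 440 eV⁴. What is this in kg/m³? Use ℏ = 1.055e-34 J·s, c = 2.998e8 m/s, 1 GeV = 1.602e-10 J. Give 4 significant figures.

1.019e-13 kg/m³

Mass density is [E]/(c²[L]³) = [E]⁴/(ℏ³c⁵).
1 GeV⁴ → 1/(ℏ³c⁵) × (1 GeV in J)⁴ = 2.316e20 kg/m³.
Convert the energy scale: 440 eV⁴ = 4.40e-34 GeV⁴.
Result: 4.40e-34 × 2.316e20 = 1.019e-13 kg/m³.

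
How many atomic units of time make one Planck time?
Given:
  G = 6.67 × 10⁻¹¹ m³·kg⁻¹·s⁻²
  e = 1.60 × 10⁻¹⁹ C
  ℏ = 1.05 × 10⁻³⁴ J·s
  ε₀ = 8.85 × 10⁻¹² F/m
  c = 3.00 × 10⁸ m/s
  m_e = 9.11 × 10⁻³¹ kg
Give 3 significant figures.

Planck time: t_P = √(ℏG/c⁵) = 5.37 × 10⁻⁴⁴ s
atomic unit of time: τ_au = (4πε₀)²ℏ³/(m_e e⁴) = 2.40 × 10⁻¹⁷ s
ratio = 5.37 × 10⁻⁴⁴ / 2.40 × 10⁻¹⁷ = 2.24 × 10⁻²⁷

2.24 × 10⁻²⁷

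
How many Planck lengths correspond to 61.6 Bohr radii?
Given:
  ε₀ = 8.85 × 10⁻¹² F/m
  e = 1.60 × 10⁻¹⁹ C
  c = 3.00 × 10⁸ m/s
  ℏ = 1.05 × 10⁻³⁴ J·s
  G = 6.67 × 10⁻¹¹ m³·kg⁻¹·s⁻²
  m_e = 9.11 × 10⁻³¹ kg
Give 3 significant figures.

Bohr radius: a₀ = 4πε₀ℏ²/(m_e e²) = 5.26 × 10⁻¹¹ m
Planck length: ℓ_P = √(ℏG/c³) = 1.61 × 10⁻³⁵ m
61.6 × 5.26 × 10⁻¹¹ / 1.61 × 10⁻³⁵ = 2.01 × 10²⁶

2.01 × 10²⁶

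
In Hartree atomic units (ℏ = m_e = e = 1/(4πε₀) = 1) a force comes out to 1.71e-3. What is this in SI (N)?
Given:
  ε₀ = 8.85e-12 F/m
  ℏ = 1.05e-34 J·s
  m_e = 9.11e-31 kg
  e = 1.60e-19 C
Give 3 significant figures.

1.42e-10 N

One atomic unit of force: F_au = E_h/a₀ = m_e²e⁶/((4πε₀)³ℏ⁴) = 8.33e-8 N.
1.71e-3 × 8.33e-8 N = 1.42e-10 N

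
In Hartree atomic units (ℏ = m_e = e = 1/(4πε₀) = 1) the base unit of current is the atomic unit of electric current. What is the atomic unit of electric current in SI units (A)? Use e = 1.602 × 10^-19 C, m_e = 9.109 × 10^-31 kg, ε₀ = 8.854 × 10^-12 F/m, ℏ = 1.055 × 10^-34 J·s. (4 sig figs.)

6.612 × 10^-3 A

I_au = e E_h/ℏ = m_e e⁵/((4πε₀)²ℏ³)
E_h = 4.354 × 10^-18 J
e·E_h/ℏ = 6.612 × 10^-3 A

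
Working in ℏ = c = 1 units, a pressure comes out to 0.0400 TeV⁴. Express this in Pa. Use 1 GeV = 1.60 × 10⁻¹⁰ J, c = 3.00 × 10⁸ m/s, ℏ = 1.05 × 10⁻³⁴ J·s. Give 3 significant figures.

Pressure is [E]/[L]³ = [E]⁴/(ℏc)³.
1 GeV⁴ → 1/(ℏc)³ × (1 GeV in J)⁴ = 2.10 × 10³⁷ Pa.
Convert the energy scale: 0.0400 TeV⁴ = 4.00 × 10¹⁰ GeV⁴.
Result: 4.00 × 10¹⁰ × 2.10 × 10³⁷ = 8.39 × 10⁴⁷ Pa.

8.39 × 10⁴⁷ Pa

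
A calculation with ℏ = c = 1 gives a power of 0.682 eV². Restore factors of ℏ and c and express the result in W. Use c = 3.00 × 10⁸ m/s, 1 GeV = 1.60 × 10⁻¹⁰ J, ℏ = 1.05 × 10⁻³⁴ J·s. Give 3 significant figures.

Power is [E]/[T] = [E]²/ℏ.
1 GeV² → 1/ℏ × (1 GeV in J)² = 2.44 × 10¹⁴ W.
Convert the energy scale: 0.682 eV² = 6.82 × 10⁻¹⁹ GeV².
Result: 6.82 × 10⁻¹⁹ × 2.44 × 10¹⁴ = 1.66 × 10⁻⁴ W.

1.66 × 10⁻⁴ W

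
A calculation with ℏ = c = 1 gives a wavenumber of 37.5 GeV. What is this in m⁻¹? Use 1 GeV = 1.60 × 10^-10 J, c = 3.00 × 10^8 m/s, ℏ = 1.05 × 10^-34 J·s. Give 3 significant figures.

1.90 × 10^17 m⁻¹

Inverse length is [E]/(ℏc).
1 GeV → 1/(ℏc) × (1 GeV in J) = 5.08 × 10^15 m⁻¹.
Result: 37.5 × 5.08 × 10^15 = 1.90 × 10^17 m⁻¹.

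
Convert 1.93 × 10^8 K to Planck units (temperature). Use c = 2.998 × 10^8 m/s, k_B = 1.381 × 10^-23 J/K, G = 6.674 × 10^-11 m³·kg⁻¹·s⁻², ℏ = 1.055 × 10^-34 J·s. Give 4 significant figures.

1.362 × 10^-24

Planck temperature: T_P = √(ℏc⁵/G) / k_B = 1.417 × 10^32 K.
1.93 × 10^8 / 1.417 × 10^32 = 1.362 × 10^-24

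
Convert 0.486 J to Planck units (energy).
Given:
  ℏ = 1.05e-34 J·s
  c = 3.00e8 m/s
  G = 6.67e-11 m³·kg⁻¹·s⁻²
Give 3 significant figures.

2.48e-10

Planck energy: E_P = √(ℏc⁵/G) = 1.96e9 J.
0.486 / 1.96e9 = 2.48e-10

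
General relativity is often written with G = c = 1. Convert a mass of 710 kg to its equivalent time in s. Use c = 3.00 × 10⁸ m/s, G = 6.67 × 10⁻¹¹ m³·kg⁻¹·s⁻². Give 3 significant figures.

1.75 × 10⁻³³ s

Mass → time via G/c³.
710 kg × (G/c³) = 1.75 × 10⁻³³ s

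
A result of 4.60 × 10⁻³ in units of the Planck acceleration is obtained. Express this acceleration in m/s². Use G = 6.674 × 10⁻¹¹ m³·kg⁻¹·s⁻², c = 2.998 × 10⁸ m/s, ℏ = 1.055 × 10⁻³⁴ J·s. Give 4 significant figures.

One Planck acceleration: a_P = √(c⁷/(ℏG)) = 5.560 × 10⁵¹ m/s².
4.60 × 10⁻³ × 5.560 × 10⁵¹ m/s² = 2.558 × 10⁴⁹ m/s²

2.558 × 10⁴⁹ m/s²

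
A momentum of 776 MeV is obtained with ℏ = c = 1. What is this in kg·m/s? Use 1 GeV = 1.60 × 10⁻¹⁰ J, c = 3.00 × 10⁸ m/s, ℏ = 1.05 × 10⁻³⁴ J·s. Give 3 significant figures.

4.14 × 10⁻¹⁹ kg·m/s

Momentum is [E]/c; divide by c.
1 GeV → 1/c × (1 GeV in J) = 5.33 × 10⁻¹⁹ kg·m/s.
Convert the energy scale: 776 MeV = 0.776 GeV.
Result: 0.776 × 5.33 × 10⁻¹⁹ = 4.14 × 10⁻¹⁹ kg·m/s.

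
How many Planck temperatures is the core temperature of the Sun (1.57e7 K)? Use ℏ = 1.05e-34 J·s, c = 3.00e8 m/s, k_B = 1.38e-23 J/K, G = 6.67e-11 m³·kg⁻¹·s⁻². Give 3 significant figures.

1.11e-25

Planck temperature: T_P = √(ℏc⁵/G) / k_B = 1.42e32 K.
1.57e7 / 1.42e32 = 1.11e-25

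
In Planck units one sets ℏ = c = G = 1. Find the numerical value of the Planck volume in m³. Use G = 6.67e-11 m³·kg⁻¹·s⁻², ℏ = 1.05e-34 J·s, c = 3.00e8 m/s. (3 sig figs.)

4.18e-105 m³

V_P = (ℏG/c³)^(3/2)
  = √(1.75e-209)
  = 4.18e-105 m³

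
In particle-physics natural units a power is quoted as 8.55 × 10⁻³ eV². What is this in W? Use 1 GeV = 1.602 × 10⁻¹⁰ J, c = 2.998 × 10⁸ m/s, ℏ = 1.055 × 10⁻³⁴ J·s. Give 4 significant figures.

Power is [E]/[T] = [E]²/ℏ.
1 GeV² → 1/ℏ × (1 GeV in J)² = 2.433 × 10¹⁴ W.
Convert the energy scale: 8.55 × 10⁻³ eV² = 8.55 × 10⁻²¹ GeV².
Result: 8.55 × 10⁻²¹ × 2.433 × 10¹⁴ = 2.080 × 10⁻⁶ W.

2.080 × 10⁻⁶ W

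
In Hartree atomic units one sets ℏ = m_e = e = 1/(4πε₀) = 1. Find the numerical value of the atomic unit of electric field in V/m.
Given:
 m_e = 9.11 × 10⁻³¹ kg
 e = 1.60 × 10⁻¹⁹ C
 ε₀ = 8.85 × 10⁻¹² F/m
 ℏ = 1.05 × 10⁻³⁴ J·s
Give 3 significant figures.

5.20 × 10¹¹ V/m

E_au = E_h/(e a₀) = m_e²e⁵/((4πε₀)³ℏ⁴)
E_h = 4.38 × 10⁻¹⁸ J
a₀ = 5.26 × 10⁻¹¹ m
E_h/(e·a₀) = 5.20 × 10¹¹ V/m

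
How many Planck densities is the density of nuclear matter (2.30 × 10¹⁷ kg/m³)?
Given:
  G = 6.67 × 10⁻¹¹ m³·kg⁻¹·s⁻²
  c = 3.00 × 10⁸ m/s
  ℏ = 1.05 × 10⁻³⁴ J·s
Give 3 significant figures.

Planck density: ρ_P = c⁵/(ℏG²) = 5.20 × 10⁹⁶ kg/m³.
2.30 × 10¹⁷ / 5.20 × 10⁹⁶ = 4.42 × 10⁻⁸⁰

4.42 × 10⁻⁸⁰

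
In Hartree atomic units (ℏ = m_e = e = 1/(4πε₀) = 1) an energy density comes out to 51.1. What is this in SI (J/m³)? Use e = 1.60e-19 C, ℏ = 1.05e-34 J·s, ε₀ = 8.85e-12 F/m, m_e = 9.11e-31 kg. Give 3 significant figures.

1.54e15 J/m³

One atomic unit of energy density: u_au = E_h/a₀³ = m_e⁴e¹⁰/((4πε₀)⁵ℏ⁸) = 3.01e13 J/m³.
51.1 × 3.01e13 J/m³ = 1.54e15 J/m³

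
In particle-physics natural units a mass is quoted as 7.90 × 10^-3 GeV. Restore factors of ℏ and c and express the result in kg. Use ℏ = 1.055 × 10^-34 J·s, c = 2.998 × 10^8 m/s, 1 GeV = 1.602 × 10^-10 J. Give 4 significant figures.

1.408 × 10^-29 kg

Mass is [E]/c²; divide by c².
1 GeV → 1/c² × (1 GeV in J) = 1.782 × 10^-27 kg.
Result: 7.90 × 10^-3 × 1.782 × 10^-27 = 1.408 × 10^-29 kg.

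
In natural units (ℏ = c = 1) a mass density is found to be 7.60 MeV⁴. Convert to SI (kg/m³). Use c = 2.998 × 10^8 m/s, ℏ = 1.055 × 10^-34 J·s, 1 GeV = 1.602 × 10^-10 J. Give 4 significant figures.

Mass density is [E]/(c²[L]³) = [E]⁴/(ℏ³c⁵).
1 GeV⁴ → 1/(ℏ³c⁵) × (1 GeV in J)⁴ = 2.316 × 10^20 kg/m³.
Convert the energy scale: 7.60 MeV⁴ = 7.60 × 10^-12 GeV⁴.
Result: 7.60 × 10^-12 × 2.316 × 10^20 = 1.760 × 10^9 kg/m³.

1.760 × 10^9 kg/m³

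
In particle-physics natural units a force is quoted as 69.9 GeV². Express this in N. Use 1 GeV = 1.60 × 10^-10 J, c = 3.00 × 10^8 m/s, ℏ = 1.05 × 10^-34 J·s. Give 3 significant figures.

5.68 × 10^7 N

Force is [E]/[L] = [E]²/(ℏc); restore (ℏc)⁻¹.
1 GeV² → 1/(ℏc) × (1 GeV in J)² = 8.13 × 10^5 N.
Result: 69.9 × 8.13 × 10^5 = 5.68 × 10^7 N.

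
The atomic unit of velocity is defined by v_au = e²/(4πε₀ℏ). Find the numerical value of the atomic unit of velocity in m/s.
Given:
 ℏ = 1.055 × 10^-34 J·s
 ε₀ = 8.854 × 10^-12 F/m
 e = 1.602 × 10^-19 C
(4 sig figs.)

2.186 × 10^6 m/s

v_au = e²/(4πε₀ℏ)
  = 2.566 × 10^-38 / 1.174 × 10^-44
  = 2.186 × 10^6 m/s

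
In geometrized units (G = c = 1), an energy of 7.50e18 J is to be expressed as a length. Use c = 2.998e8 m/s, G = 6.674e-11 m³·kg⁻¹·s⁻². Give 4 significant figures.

Energy → length via G/c⁴.
7.50e18 J × (G/c⁴) = 6.196e-26 m

6.196e-26 m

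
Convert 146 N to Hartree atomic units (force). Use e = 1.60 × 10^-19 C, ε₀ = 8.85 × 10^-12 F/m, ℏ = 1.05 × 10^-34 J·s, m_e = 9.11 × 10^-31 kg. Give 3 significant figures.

atomic unit of force: F_au = E_h/a₀ = m_e²e⁶/((4πε₀)³ℏ⁴) = 8.33 × 10^-8 N.
146 / 8.33 × 10^-8 = 1.75 × 10^9

1.75 × 10^9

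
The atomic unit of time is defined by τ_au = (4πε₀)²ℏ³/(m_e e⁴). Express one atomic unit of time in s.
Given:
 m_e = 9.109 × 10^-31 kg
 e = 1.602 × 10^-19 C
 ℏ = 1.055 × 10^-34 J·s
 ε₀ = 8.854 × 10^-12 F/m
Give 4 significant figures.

2.423 × 10^-17 s

τ_au = (4πε₀)²ℏ³/(m_e e⁴)
E_h = 4.354 × 10^-18 J
ℏ/E_h = 2.423 × 10^-17 s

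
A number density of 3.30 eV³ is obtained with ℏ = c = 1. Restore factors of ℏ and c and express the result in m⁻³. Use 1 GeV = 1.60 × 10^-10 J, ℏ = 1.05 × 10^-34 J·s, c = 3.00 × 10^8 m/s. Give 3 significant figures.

4.32 × 10^20 m⁻³

Number density is [L]⁻³ = [E]³/(ℏc)³.
1 GeV³ → 1/(ℏc)³ × (1 GeV in J)³ = 1.31 × 10^47 m⁻³.
Convert the energy scale: 3.30 eV³ = 3.30 × 10^-27 GeV³.
Result: 3.30 × 10^-27 × 1.31 × 10^47 = 4.32 × 10^20 m⁻³.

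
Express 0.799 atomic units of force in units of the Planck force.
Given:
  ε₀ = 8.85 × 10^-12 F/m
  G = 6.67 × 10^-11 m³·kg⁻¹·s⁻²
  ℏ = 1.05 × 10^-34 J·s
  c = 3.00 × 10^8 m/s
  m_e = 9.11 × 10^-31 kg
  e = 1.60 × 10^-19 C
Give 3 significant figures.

5.48 × 10^-52

atomic unit of force: F_au = E_h/a₀ = m_e²e⁶/((4πε₀)³ℏ⁴) = 8.33 × 10^-8 N
Planck force: F_P = c⁴/G = 1.21 × 10^44 N
0.799 × 8.33 × 10^-8 / 1.21 × 10^44 = 5.48 × 10^-52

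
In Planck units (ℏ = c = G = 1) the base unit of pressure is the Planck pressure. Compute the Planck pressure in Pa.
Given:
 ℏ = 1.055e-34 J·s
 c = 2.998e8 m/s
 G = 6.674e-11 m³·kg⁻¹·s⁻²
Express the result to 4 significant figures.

4.632e113 Pa

p_P = c⁷/(ℏG²)
  = 2.177e59 / 4.699e-55
  = 4.632e113 Pa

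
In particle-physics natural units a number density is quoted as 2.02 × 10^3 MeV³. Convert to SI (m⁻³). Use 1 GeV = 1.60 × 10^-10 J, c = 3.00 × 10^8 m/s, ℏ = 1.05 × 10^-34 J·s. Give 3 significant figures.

Number density is [L]⁻³ = [E]³/(ℏc)³.
1 GeV³ → 1/(ℏc)³ × (1 GeV in J)³ = 1.31 × 10^47 m⁻³.
Convert the energy scale: 2.02 × 10^3 MeV³ = 2.02 × 10^-6 GeV³.
Result: 2.02 × 10^-6 × 1.31 × 10^47 = 2.65 × 10^41 m⁻³.

2.65 × 10^41 m⁻³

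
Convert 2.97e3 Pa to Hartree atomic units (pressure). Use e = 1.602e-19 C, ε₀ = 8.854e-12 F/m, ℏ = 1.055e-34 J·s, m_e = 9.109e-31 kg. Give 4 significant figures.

1.014e-10

atomic unit of pressure: P_au = E_h/a₀³ = m_e⁴e¹⁰/((4πε₀)⁵ℏ⁸) = 2.929e13 Pa.
2.97e3 / 2.929e13 = 1.014e-10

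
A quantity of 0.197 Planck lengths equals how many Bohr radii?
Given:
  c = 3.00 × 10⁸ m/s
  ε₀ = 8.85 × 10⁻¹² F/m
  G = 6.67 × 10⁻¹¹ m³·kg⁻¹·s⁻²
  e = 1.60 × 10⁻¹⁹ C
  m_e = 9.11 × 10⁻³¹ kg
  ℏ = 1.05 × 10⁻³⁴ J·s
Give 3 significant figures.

Planck length: ℓ_P = √(ℏG/c³) = 1.61 × 10⁻³⁵ m
Bohr radius: a₀ = 4πε₀ℏ²/(m_e e²) = 5.26 × 10⁻¹¹ m
0.197 × 1.61 × 10⁻³⁵ / 5.26 × 10⁻¹¹ = 6.03 × 10⁻²⁶

6.03 × 10⁻²⁶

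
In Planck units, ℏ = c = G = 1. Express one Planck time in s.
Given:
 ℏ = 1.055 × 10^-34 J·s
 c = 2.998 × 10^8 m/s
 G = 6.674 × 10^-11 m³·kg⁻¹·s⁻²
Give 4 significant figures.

5.392 × 10^-44 s

From ℏ = c = G = 1 the time scale is t_P = √(ℏG/c⁵).
  = √(2.907 × 10^-87)
  = 5.392 × 10^-44 s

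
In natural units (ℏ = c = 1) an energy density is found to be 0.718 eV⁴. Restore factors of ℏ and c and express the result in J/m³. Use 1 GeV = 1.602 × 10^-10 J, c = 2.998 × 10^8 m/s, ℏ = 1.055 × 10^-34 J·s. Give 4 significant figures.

[E]/[L]³ = [E]⁴/(ℏc)³; restore (ℏc)⁻³.
1 GeV⁴ → 1/(ℏc)³ × (1 GeV in J)⁴ = 2.082 × 10^37 J/m³.
Convert the energy scale: 0.718 eV⁴ = 7.18 × 10^-37 GeV⁴.
Result: 7.18 × 10^-37 × 2.082 × 10^37 = 14.95 J/m³.

14.95 J/m³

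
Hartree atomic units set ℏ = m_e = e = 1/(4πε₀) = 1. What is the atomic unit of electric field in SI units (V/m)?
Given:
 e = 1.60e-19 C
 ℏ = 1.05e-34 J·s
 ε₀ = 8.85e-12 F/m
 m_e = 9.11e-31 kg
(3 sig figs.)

5.20e11 V/m

Dimensional analysis gives E_au = E_h/(e a₀) = m_e²e⁵/((4πε₀)³ℏ⁴).
E_h = 4.38e-18 J
a₀ = 5.26e-11 m
E_h/(e·a₀) = 5.20e11 V/m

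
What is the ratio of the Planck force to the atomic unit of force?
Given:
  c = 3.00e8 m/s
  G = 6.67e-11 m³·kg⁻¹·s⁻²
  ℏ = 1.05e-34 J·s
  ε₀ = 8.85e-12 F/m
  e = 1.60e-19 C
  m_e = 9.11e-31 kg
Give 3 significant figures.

Planck force: F_P = c⁴/G = 1.21e44 N
atomic unit of force: F_au = E_h/a₀ = m_e²e⁶/((4πε₀)³ℏ⁴) = 8.33e-8 N
ratio = 1.21e44 / 8.33e-8 = 1.46e51

1.46e51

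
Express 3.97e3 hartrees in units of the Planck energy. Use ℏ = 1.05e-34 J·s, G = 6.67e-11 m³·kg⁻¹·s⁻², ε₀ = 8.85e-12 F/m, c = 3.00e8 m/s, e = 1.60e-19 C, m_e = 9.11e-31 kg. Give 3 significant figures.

hartree: E_h = m_e e⁴/(4πε₀ℏ)² = 4.38e-18 J
Planck energy: E_P = √(ℏc⁵/G) = 1.96e9 J
3.97e3 × 4.38e-18 / 1.96e9 = 8.89e-24

8.89e-24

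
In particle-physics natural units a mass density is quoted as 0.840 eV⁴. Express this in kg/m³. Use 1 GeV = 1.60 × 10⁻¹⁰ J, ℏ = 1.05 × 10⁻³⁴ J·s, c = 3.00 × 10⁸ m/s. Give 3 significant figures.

Mass density is [E]/(c²[L]³) = [E]⁴/(ℏ³c⁵).
1 GeV⁴ → 1/(ℏ³c⁵) × (1 GeV in J)⁴ = 2.33 × 10²⁰ kg/m³.
Convert the energy scale: 0.840 eV⁴ = 8.40 × 10⁻³⁷ GeV⁴.
Result: 8.40 × 10⁻³⁷ × 2.33 × 10²⁰ = 1.96 × 10⁻¹⁶ kg/m³.

1.96 × 10⁻¹⁶ kg/m³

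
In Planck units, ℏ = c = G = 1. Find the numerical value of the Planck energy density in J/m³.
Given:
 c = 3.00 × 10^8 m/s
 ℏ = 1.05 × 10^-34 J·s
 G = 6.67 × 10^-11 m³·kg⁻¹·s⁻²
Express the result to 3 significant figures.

From ℏ = c = G = 1 the energy density scale is u_P = c⁷/(ℏG²).
  = 2.19 × 10^59 / 4.67 × 10^-55
  = 4.68 × 10^113 J/m³

4.68 × 10^113 J/m³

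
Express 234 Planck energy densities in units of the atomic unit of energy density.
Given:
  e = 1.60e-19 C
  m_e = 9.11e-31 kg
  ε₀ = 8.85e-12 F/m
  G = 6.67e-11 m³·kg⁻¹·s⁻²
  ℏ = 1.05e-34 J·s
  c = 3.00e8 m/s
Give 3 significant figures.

3.64e102

Planck energy density: u_P = c⁷/(ℏG²) = 4.68e113 J/m³
atomic unit of energy density: u_au = E_h/a₀³ = m_e⁴e¹⁰/((4πε₀)⁵ℏ⁸) = 3.01e13 J/m³
234 × 4.68e113 / 3.01e13 = 3.64e102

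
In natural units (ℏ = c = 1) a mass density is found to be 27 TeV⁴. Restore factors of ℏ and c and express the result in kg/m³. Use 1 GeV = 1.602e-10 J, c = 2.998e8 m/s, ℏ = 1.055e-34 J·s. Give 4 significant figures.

Mass density is [E]/(c²[L]³) = [E]⁴/(ℏ³c⁵).
1 GeV⁴ → 1/(ℏ³c⁵) × (1 GeV in J)⁴ = 2.316e20 kg/m³.
Convert the energy scale: 27 TeV⁴ = 2.70e13 GeV⁴.
Result: 2.70e13 × 2.316e20 = 6.253e33 kg/m³.

6.253e33 kg/m³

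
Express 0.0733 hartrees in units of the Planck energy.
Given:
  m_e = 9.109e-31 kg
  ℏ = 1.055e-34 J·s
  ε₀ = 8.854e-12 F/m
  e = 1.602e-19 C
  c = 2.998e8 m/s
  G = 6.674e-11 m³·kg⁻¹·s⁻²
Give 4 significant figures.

hartree: E_h = m_e e⁴/(4πε₀ℏ)² = 4.354e-18 J
Planck energy: E_P = √(ℏc⁵/G) = 1.957e9 J
0.0733 × 4.354e-18 / 1.957e9 = 1.631e-28

1.631e-28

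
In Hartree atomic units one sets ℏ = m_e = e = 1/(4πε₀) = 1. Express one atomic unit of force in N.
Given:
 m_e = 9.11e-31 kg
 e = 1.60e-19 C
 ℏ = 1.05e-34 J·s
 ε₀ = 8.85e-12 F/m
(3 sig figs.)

F_au = E_h/a₀ = m_e²e⁶/((4πε₀)³ℏ⁴)
E_h = 4.38e-18 J
a₀ = 5.26e-11 m
E_h/a₀ = 8.33e-8 N

8.33e-8 N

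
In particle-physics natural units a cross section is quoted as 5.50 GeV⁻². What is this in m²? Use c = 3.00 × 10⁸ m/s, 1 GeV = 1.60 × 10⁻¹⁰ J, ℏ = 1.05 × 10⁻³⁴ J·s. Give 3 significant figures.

Area is [L]² = [E]⁻²·(ℏc)²; restore (ℏc)².
1 GeV⁻² → (ℏc)² × (1 GeV in J)⁻² = 3.88 × 10⁻³² m².
Result: 5.50 × 3.88 × 10⁻³² = 2.13 × 10⁻³¹ m².

2.13 × 10⁻³¹ m²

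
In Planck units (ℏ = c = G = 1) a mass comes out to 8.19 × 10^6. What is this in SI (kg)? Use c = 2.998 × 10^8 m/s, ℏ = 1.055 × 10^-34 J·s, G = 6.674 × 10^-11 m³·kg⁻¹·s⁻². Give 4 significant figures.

0.1783 kg

One Planck mass: m_P = √(ℏc/G) = 2.177 × 10^-8 kg.
8.19 × 10^6 × 2.177 × 10^-8 kg = 0.1783 kg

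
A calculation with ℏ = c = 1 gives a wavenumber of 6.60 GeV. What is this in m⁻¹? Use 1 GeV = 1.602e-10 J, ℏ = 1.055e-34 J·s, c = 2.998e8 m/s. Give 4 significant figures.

3.343e16 m⁻¹

Inverse length is [E]/(ℏc).
1 GeV → 1/(ℏc) × (1 GeV in J) = 5.065e15 m⁻¹.
Result: 6.60 × 5.065e15 = 3.343e16 m⁻¹.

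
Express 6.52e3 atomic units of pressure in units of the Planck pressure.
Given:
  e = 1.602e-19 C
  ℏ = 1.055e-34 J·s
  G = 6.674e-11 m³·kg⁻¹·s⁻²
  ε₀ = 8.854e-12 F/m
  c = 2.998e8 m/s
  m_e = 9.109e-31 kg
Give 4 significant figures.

4.123e-97

atomic unit of pressure: P_au = E_h/a₀³ = m_e⁴e¹⁰/((4πε₀)⁵ℏ⁸) = 2.929e13 Pa
Planck pressure: p_P = c⁷/(ℏG²) = 4.632e113 Pa
6.52e3 × 2.929e13 / 4.632e113 = 4.123e-97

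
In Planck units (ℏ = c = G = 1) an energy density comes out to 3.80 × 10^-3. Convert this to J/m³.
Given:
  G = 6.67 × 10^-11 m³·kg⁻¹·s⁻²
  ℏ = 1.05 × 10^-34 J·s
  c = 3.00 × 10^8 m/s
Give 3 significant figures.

1.78 × 10^111 J/m³

One Planck energy density: u_P = c⁷/(ℏG²) = 4.68 × 10^113 J/m³.
3.80 × 10^-3 × 4.68 × 10^113 J/m³ = 1.78 × 10^111 J/m³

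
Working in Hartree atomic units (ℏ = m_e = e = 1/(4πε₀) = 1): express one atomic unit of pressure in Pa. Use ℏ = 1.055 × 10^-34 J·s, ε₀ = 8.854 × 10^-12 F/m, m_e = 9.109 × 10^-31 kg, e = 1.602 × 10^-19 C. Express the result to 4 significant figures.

From ℏ = m_e = e = 1/(4πε₀) = 1 the pressure scale is P_au = E_h/a₀³ = m_e⁴e¹⁰/((4πε₀)⁵ℏ⁸).
E_h = 4.354 × 10^-18 J
a₀ = 5.297 × 10^-11 m
E_h/a₀³ = 2.929 × 10^13 Pa

2.929 × 10^13 Pa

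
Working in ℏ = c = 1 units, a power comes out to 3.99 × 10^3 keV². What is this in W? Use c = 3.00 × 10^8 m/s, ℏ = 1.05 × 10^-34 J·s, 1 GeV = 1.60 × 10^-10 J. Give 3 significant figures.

9.73 × 10^5 W

Power is [E]/[T] = [E]²/ℏ.
1 GeV² → 1/ℏ × (1 GeV in J)² = 2.44 × 10^14 W.
Convert the energy scale: 3.99 × 10^3 keV² = 3.99 × 10^-9 GeV².
Result: 3.99 × 10^-9 × 2.44 × 10^14 = 9.73 × 10^5 W.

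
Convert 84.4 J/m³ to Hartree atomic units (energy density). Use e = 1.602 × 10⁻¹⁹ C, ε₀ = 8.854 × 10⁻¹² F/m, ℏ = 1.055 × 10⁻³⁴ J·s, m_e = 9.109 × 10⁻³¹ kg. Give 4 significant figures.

2.881 × 10⁻¹²

atomic unit of energy density: u_au = E_h/a₀³ = m_e⁴e¹⁰/((4πε₀)⁵ℏ⁸) = 2.929 × 10¹³ J/m³.
84.4 / 2.929 × 10¹³ = 2.881 × 10⁻¹²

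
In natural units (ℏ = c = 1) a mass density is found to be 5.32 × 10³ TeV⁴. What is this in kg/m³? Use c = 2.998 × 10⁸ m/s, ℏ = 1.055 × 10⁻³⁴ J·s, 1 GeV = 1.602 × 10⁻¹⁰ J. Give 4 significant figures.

Mass density is [E]/(c²[L]³) = [E]⁴/(ℏ³c⁵).
1 GeV⁴ → 1/(ℏ³c⁵) × (1 GeV in J)⁴ = 2.316 × 10²⁰ kg/m³.
Convert the energy scale: 5.32 × 10³ TeV⁴ = 5.32 × 10¹⁵ GeV⁴.
Result: 5.32 × 10¹⁵ × 2.316 × 10²⁰ = 1.232 × 10³⁶ kg/m³.

1.232 × 10³⁶ kg/m³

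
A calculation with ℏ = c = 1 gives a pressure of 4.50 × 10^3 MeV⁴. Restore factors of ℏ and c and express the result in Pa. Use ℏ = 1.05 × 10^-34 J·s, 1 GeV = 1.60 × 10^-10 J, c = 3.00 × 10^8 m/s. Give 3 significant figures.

Pressure is [E]/[L]³ = [E]⁴/(ℏc)³.
1 GeV⁴ → 1/(ℏc)³ × (1 GeV in J)⁴ = 2.10 × 10^37 Pa.
Convert the energy scale: 4.50 × 10^3 MeV⁴ = 4.50 × 10^-9 GeV⁴.
Result: 4.50 × 10^-9 × 2.10 × 10^37 = 9.44 × 10^28 Pa.

9.44 × 10^28 Pa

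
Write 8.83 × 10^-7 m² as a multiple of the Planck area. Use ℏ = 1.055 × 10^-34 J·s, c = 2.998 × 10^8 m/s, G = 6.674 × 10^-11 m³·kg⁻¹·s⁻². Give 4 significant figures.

3.379 × 10^63

Planck area: A_P = ℏG/c³ = 2.613 × 10^-70 m².
8.83 × 10^-7 / 2.613 × 10^-70 = 3.379 × 10^63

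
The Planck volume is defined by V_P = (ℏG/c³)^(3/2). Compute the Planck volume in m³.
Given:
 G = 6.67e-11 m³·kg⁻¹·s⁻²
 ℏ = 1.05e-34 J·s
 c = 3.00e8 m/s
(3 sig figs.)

4.18e-105 m³

V_P = (ℏG/c³)^(3/2)
  = √(1.75e-209)
  = 4.18e-105 m³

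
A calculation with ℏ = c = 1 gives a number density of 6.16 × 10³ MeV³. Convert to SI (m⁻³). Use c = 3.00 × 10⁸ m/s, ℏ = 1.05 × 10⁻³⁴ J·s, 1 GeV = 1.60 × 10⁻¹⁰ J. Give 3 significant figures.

Number density is [L]⁻³ = [E]³/(ℏc)³.
1 GeV³ → 1/(ℏc)³ × (1 GeV in J)³ = 1.31 × 10⁴⁷ m⁻³.
Convert the energy scale: 6.16 × 10³ MeV³ = 6.16 × 10⁻⁶ GeV³.
Result: 6.16 × 10⁻⁶ × 1.31 × 10⁴⁷ = 8.07 × 10⁴¹ m⁻³.

8.07 × 10⁴¹ m⁻³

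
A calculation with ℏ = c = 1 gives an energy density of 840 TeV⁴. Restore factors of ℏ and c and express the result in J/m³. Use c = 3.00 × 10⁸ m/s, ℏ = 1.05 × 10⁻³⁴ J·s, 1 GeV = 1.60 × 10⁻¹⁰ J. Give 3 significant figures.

1.76 × 10⁵² J/m³

[E]/[L]³ = [E]⁴/(ℏc)³; restore (ℏc)⁻³.
1 GeV⁴ → 1/(ℏc)³ × (1 GeV in J)⁴ = 2.10 × 10³⁷ J/m³.
Convert the energy scale: 840 TeV⁴ = 8.40 × 10¹⁴ GeV⁴.
Result: 8.40 × 10¹⁴ × 2.10 × 10³⁷ = 1.76 × 10⁵² J/m³.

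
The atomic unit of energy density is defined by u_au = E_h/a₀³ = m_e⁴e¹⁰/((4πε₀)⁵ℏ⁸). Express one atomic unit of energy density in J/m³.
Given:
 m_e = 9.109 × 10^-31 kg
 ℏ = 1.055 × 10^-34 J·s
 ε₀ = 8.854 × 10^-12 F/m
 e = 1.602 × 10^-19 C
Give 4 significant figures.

2.929 × 10^13 J/m³

u_au = E_h/a₀³ = m_e⁴e¹⁰/((4πε₀)⁵ℏ⁸)
E_h = 4.354 × 10^-18 J
a₀ = 5.297 × 10^-11 m
E_h/a₀³ = 2.929 × 10^13 J/m³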